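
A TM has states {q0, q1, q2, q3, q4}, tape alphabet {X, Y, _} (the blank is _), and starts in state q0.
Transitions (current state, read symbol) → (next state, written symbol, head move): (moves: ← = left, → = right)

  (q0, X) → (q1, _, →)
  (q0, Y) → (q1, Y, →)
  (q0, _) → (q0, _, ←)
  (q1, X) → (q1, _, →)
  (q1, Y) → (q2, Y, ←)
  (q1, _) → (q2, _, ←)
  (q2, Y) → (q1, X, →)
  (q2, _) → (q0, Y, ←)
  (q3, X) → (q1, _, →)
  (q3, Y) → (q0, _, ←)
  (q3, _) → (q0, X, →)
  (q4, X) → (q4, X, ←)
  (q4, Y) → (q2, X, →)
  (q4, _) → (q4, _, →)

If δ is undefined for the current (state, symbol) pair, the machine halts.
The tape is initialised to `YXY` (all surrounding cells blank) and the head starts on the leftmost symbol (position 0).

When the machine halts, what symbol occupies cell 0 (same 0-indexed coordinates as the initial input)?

X

q0 | [Y]XY   read Y → write Y, move →, go to q1
q1 | Y[X]Y   read X → write _, move →, go to q1
q1 | Y_[Y]   read Y → write Y, move ←, go to q2
q2 | Y[_]Y   read _ → write Y, move ←, go to q0
q0 | [Y]YY   read Y → write Y, move →, go to q1
q1 | Y[Y]Y   read Y → write Y, move ←, go to q2
q2 | [Y]YY   read Y → write X, move →, go to q1
q1 | X[Y]Y   read Y → write Y, move ←, go to q2
q2 | [X]YY
Cell 0 holds X when M halts.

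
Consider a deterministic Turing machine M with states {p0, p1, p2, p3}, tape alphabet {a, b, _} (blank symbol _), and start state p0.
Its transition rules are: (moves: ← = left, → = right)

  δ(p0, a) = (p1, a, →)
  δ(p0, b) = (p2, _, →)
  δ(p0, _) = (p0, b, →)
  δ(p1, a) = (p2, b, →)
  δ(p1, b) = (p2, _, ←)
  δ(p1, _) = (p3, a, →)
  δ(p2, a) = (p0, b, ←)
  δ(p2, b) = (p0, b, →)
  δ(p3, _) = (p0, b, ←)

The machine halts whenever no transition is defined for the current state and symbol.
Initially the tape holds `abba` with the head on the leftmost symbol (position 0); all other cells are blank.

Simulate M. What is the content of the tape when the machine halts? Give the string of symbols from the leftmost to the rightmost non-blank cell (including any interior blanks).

b__ba

p0 | _[a]bba   read a → write a, move →, go to p1
p1 | _a[b]ba   read b → write _, move ←, go to p2
p2 | _[a]_ba   read a → write b, move ←, go to p0
p0 | [_]b_ba   read _ → write b, move →, go to p0
p0 | b[b]_ba   read b → write _, move →, go to p2
p2 | b_[_]ba
The non-blank tape span at halt is b__ba.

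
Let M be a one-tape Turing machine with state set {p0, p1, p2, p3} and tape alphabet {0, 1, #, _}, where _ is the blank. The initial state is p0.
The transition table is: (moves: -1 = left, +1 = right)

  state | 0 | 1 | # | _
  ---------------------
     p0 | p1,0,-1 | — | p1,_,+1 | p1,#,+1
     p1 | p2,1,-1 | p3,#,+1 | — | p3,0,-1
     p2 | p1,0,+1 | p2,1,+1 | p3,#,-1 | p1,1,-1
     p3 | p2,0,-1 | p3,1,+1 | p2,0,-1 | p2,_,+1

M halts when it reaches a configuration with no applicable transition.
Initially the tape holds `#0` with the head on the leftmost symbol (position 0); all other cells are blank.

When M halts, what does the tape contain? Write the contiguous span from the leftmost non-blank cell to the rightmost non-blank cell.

state=p0 head=0 tape=__[#]0____   (p0,#)→(p1,_,+1)
state=p1 head=1 tape=___[0]____   (p1,0)→(p2,1,-1)
state=p2 head=0 tape=__[_]1____   (p2,_)→(p1,1,-1)
state=p1 head=-1 tape=_[_]11____   (p1,_)→(p3,0,-1)
state=p3 head=-2 tape=[_]011____   (p3,_)→(p2,_,+1)
state=p2 head=-1 tape=_[0]11____   (p2,0)→(p1,0,+1)
state=p1 head=0 tape=_0[1]1____   (p1,1)→(p3,#,+1)
state=p3 head=1 tape=_0#[1]____   (p3,1)→(p3,1,+1)
state=p3 head=2 tape=_0#1[_]___   (p3,_)→(p2,_,+1)
state=p2 head=3 tape=_0#1_[_]__   (p2,_)→(p1,1,-1)
state=p1 head=2 tape=_0#1[_]1__   (p1,_)→(p3,0,-1)
state=p3 head=1 tape=_0#[1]01__   (p3,1)→(p3,1,+1)
state=p3 head=2 tape=_0#1[0]1__   (p3,0)→(p2,0,-1)
state=p2 head=1 tape=_0#[1]01__   (p2,1)→(p2,1,+1)
state=p2 head=2 tape=_0#1[0]1__   (p2,0)→(p1,0,+1)
state=p1 head=3 tape=_0#10[1]__   (p1,1)→(p3,#,+1)
state=p3 head=4 tape=_0#10#[_]_   (p3,_)→(p2,_,+1)
state=p2 head=5 tape=_0#10#_[_]   (p2,_)→(p1,1,-1)
state=p1 head=4 tape=_0#10#[_]1   (p1,_)→(p3,0,-1)
state=p3 head=3 tape=_0#10[#]01   (p3,#)→(p2,0,-1)
state=p2 head=2 tape=_0#1[0]001   (p2,0)→(p1,0,+1)
state=p1 head=3 tape=_0#10[0]01   (p1,0)→(p2,1,-1)
state=p2 head=2 tape=_0#1[0]101   (p2,0)→(p1,0,+1)
state=p1 head=3 tape=_0#10[1]01   (p1,1)→(p3,#,+1)
state=p3 head=4 tape=_0#10#[0]1   (p3,0)→(p2,0,-1)
state=p2 head=3 tape=_0#10[#]01   (p2,#)→(p3,#,-1)
state=p3 head=2 tape=_0#1[0]#01   (p3,0)→(p2,0,-1)
state=p2 head=1 tape=_0#[1]0#01   (p2,1)→(p2,1,+1)
state=p2 head=2 tape=_0#1[0]#01   (p2,0)→(p1,0,+1)
state=p1 head=3 tape=_0#10[#]01
The non-blank tape span at halt is 0#10#01.

0#10#01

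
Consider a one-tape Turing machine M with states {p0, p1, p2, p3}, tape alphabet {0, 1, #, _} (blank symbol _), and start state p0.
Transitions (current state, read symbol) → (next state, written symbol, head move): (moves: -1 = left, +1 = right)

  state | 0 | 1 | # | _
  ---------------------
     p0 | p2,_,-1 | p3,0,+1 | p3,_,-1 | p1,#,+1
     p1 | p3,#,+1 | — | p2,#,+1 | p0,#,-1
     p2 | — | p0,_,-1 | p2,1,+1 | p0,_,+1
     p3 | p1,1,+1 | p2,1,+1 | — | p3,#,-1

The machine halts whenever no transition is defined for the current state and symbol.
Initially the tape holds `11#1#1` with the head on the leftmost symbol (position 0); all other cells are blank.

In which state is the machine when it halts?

p0 | [1]1#1#1___   read 1 → write 0, move +1, go to p3
p3 | 0[1]#1#1___   read 1 → write 1, move +1, go to p2
p2 | 01[#]1#1___   read # → write 1, move +1, go to p2
p2 | 011[1]#1___   read 1 → write _, move -1, go to p0
p0 | 01[1]_#1___   read 1 → write 0, move +1, go to p3
p3 | 010[_]#1___   read _ → write #, move -1, go to p3
p3 | 01[0]##1___   read 0 → write 1, move +1, go to p1
p1 | 011[#]#1___   read # → write #, move +1, go to p2
p2 | 011#[#]1___   read # → write 1, move +1, go to p2
p2 | 011#1[1]___   read 1 → write _, move -1, go to p0
p0 | 011#[1]____   read 1 → write 0, move +1, go to p3
p3 | 011#0[_]___   read _ → write #, move -1, go to p3
p3 | 011#[0]#___   read 0 → write 1, move +1, go to p1
p1 | 011#1[#]___   read # → write #, move +1, go to p2
p2 | 011#1#[_]__   read _ → write _, move +1, go to p0
p0 | 011#1#_[_]_   read _ → write #, move +1, go to p1
p1 | 011#1#_#[_]   read _ → write #, move -1, go to p0
p0 | 011#1#_[#]#   read # → write _, move -1, go to p3
p3 | 011#1#[_]_#   read _ → write #, move -1, go to p3
p3 | 011#1[#]#_#
No transition is defined for (p3, #); M halts in state p3.

p3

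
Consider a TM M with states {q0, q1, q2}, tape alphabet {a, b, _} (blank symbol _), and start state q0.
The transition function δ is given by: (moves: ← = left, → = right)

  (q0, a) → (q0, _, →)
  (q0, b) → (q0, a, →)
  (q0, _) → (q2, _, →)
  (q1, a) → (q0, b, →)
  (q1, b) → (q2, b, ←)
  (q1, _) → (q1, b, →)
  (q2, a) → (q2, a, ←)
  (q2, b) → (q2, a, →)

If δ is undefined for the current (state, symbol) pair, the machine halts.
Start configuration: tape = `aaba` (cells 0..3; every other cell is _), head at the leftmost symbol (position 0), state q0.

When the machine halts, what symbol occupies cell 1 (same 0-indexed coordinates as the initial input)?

_

state=q0 head=0 tape=[a]aba__   (q0,a)→(q0,_,→)
state=q0 head=1 tape=_[a]ba__   (q0,a)→(q0,_,→)
state=q0 head=2 tape=__[b]a__   (q0,b)→(q0,a,→)
state=q0 head=3 tape=__a[a]__   (q0,a)→(q0,_,→)
state=q0 head=4 tape=__a_[_]_   (q0,_)→(q2,_,→)
state=q2 head=5 tape=__a__[_]
Cell 1 holds _ when M halts.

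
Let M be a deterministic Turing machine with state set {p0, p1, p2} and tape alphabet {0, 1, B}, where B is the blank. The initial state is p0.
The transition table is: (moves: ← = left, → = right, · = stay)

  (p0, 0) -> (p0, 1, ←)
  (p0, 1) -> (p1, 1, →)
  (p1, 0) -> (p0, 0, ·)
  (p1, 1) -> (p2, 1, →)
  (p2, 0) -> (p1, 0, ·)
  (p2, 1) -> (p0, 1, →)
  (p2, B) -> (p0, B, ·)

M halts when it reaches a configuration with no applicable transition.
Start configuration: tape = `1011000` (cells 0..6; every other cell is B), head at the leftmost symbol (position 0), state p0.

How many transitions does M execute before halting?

22

p0 | [1]011000B   read 1 → write 1, move →, go to p1
p1 | 1[0]11000B   read 0 → write 0, move ·, go to p0
p0 | 1[0]11000B   read 0 → write 1, move ←, go to p0
p0 | [1]111000B   read 1 → write 1, move →, go to p1
p1 | 1[1]11000B   read 1 → write 1, move →, go to p2
p2 | 11[1]1000B   read 1 → write 1, move →, go to p0
p0 | 111[1]000B   read 1 → write 1, move →, go to p1
p1 | 1111[0]00B   read 0 → write 0, move ·, go to p0
p0 | 1111[0]00B   read 0 → write 1, move ←, go to p0
p0 | 111[1]100B   read 1 → write 1, move →, go to p1
p1 | 1111[1]00B   read 1 → write 1, move →, go to p2
p2 | 11111[0]0B   read 0 → write 0, move ·, go to p1
p1 | 11111[0]0B   read 0 → write 0, move ·, go to p0
p0 | 11111[0]0B   read 0 → write 1, move ←, go to p0
p0 | 1111[1]10B   read 1 → write 1, move →, go to p1
p1 | 11111[1]0B   read 1 → write 1, move →, go to p2
p2 | 111111[0]B   read 0 → write 0, move ·, go to p1
p1 | 111111[0]B   read 0 → write 0, move ·, go to p0
p0 | 111111[0]B   read 0 → write 1, move ←, go to p0
p0 | 11111[1]1B   read 1 → write 1, move →, go to p1
p1 | 111111[1]B   read 1 → write 1, move →, go to p2
p2 | 1111111[B]   read B → write B, move ·, go to p0
p0 | 1111111[B]
M halts after 22 transitions.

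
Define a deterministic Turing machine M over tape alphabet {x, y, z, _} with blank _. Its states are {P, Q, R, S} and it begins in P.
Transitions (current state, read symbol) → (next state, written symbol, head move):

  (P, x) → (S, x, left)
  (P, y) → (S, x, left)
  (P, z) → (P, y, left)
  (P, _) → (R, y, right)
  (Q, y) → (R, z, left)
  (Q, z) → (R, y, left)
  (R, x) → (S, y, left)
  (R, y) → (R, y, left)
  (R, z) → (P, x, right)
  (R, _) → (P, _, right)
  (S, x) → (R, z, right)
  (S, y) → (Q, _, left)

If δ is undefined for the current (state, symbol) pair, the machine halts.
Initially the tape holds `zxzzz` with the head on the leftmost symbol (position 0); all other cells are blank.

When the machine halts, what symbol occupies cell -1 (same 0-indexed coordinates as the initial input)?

P | __[z]xzzz   read z → write y, move left, go to P
P | _[_]yxzzz   read _ → write y, move right, go to R
R | _y[y]xzzz   read y → write y, move left, go to R
R | _[y]yxzzz   read y → write y, move left, go to R
R | [_]yyxzzz   read _ → write _, move right, go to P
P | _[y]yxzzz   read y → write x, move left, go to S
S | [_]xyxzzz
Cell -1 holds x when M halts.

x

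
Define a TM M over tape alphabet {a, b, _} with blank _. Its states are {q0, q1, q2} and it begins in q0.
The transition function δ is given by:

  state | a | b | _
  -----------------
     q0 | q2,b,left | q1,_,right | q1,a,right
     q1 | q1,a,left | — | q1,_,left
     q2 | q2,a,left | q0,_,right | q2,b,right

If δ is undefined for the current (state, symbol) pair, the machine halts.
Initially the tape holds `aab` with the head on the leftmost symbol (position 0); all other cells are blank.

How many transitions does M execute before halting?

10

state=q0 head=0 tape=_[a]ab_   (q0,a)→(q2,b,left)
state=q2 head=-1 tape=[_]bab_   (q2,_)→(q2,b,right)
state=q2 head=0 tape=b[b]ab_   (q2,b)→(q0,_,right)
state=q0 head=1 tape=b_[a]b_   (q0,a)→(q2,b,left)
state=q2 head=0 tape=b[_]bb_   (q2,_)→(q2,b,right)
state=q2 head=1 tape=bb[b]b_   (q2,b)→(q0,_,right)
state=q0 head=2 tape=bb_[b]_   (q0,b)→(q1,_,right)
state=q1 head=3 tape=bb__[_]   (q1,_)→(q1,_,left)
state=q1 head=2 tape=bb_[_]_   (q1,_)→(q1,_,left)
state=q1 head=1 tape=bb[_]__   (q1,_)→(q1,_,left)
state=q1 head=0 tape=b[b]___
M halts after 10 transitions.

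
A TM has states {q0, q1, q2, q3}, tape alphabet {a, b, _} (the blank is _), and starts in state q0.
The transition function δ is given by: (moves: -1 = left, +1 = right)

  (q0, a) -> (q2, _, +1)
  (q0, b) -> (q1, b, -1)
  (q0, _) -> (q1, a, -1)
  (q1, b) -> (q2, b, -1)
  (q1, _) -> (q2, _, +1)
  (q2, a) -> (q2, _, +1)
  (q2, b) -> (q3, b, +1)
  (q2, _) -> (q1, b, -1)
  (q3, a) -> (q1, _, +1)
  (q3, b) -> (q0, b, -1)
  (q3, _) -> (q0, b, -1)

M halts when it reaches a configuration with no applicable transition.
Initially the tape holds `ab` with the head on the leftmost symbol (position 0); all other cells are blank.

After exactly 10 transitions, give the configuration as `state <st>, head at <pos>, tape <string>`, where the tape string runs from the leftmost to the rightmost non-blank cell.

state=q0 head=0 tape=[a]b_   (q0,a)→(q2,_,+1)
state=q2 head=1 tape=_[b]_   (q2,b)→(q3,b,+1)
state=q3 head=2 tape=_b[_]   (q3,_)→(q0,b,-1)
state=q0 head=1 tape=_[b]b   (q0,b)→(q1,b,-1)
state=q1 head=0 tape=[_]bb   (q1,_)→(q2,_,+1)
state=q2 head=1 tape=_[b]b   (q2,b)→(q3,b,+1)
state=q3 head=2 tape=_b[b]   (q3,b)→(q0,b,-1)
state=q0 head=1 tape=_[b]b   (q0,b)→(q1,b,-1)
state=q1 head=0 tape=[_]bb   (q1,_)→(q2,_,+1)
state=q2 head=1 tape=_[b]b   (q2,b)→(q3,b,+1)
state=q3 head=2 tape=_b[b]
After 10 steps: state q3, head at 2, tape bb.

state q3, head at 2, tape bb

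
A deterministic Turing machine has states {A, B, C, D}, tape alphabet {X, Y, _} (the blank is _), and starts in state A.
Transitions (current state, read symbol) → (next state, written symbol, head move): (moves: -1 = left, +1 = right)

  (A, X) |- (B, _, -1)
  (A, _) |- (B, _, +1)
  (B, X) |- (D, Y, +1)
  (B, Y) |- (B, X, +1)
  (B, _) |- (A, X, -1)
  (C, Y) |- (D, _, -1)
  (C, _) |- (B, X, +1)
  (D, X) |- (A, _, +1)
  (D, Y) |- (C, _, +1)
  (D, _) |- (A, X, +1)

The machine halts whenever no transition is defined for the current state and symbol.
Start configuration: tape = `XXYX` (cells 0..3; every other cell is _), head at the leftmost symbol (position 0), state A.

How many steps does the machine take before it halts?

8

A | __[X]XYX   read X → write _, move -1, go to B
B | _[_]_XYX   read _ → write X, move -1, go to A
A | [_]X_XYX   read _ → write _, move +1, go to B
B | _[X]_XYX   read X → write Y, move +1, go to D
D | _Y[_]XYX   read _ → write X, move +1, go to A
A | _YX[X]YX   read X → write _, move -1, go to B
B | _Y[X]_YX   read X → write Y, move +1, go to D
D | _YY[_]YX   read _ → write X, move +1, go to A
A | _YYX[Y]X
M halts after 8 transitions.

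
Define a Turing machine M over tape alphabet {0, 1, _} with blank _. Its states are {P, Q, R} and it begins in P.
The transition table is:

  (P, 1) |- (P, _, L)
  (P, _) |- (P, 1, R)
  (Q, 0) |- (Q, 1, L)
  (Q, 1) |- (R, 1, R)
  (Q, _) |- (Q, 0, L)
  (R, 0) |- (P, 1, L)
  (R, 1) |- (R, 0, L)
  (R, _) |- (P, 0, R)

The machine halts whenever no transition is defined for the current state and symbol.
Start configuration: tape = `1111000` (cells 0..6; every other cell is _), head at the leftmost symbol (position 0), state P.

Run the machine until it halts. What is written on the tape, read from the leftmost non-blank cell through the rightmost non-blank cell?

11111111000

P | ____[1]111000   read 1 → write _, move L, go to P
P | ___[_]_111000   read _ → write 1, move R, go to P
P | ___1[_]111000   read _ → write 1, move R, go to P
P | ___11[1]11000   read 1 → write _, move L, go to P
P | ___1[1]_11000   read 1 → write _, move L, go to P
P | ___[1]__11000   read 1 → write _, move L, go to P
P | __[_]___11000   read _ → write 1, move R, go to P
P | __1[_]__11000   read _ → write 1, move R, go to P
P | __11[_]_11000   read _ → write 1, move R, go to P
P | __111[_]11000   read _ → write 1, move R, go to P
P | __1111[1]1000   read 1 → write _, move L, go to P
P | __111[1]_1000   read 1 → write _, move L, go to P
P | __11[1]__1000   read 1 → write _, move L, go to P
P | __1[1]___1000   read 1 → write _, move L, go to P
P | __[1]____1000   read 1 → write _, move L, go to P
P | _[_]_____1000   read _ → write 1, move R, go to P
P | _1[_]____1000   read _ → write 1, move R, go to P
P | _11[_]___1000   read _ → write 1, move R, go to P
P | _111[_]__1000   read _ → write 1, move R, go to P
P | _1111[_]_1000   read _ → write 1, move R, go to P
P | _11111[_]1000   read _ → write 1, move R, go to P
P | _111111[1]000   read 1 → write _, move L, go to P
P | _11111[1]_000   read 1 → write _, move L, go to P
P | _1111[1]__000   read 1 → write _, move L, go to P
P | _111[1]___000   read 1 → write _, move L, go to P
P | _11[1]____000   read 1 → write _, move L, go to P
P | _1[1]_____000   read 1 → write _, move L, go to P
P | _[1]______000   read 1 → write _, move L, go to P
P | [_]_______000   read _ → write 1, move R, go to P
P | 1[_]______000   read _ → write 1, move R, go to P
P | 11[_]_____000   read _ → write 1, move R, go to P
P | 111[_]____000   read _ → write 1, move R, go to P
P | 1111[_]___000   read _ → write 1, move R, go to P
P | 11111[_]__000   read _ → write 1, move R, go to P
P | 111111[_]_000   read _ → write 1, move R, go to P
P | 1111111[_]000   read _ → write 1, move R, go to P
P | 11111111[0]00
The non-blank tape span at halt is 11111111000.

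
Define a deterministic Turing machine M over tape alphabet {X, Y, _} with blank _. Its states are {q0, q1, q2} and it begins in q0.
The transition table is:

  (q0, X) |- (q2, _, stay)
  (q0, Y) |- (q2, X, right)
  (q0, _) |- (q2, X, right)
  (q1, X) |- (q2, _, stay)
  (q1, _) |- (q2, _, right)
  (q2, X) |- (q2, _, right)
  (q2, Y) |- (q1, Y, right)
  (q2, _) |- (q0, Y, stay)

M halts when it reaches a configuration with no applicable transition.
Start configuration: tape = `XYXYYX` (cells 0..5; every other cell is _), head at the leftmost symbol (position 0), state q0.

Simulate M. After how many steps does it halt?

state=q0 head=0 tape=[X]YXYYX   (q0,X)→(q2,_,stay)
state=q2 head=0 tape=[_]YXYYX   (q2,_)→(q0,Y,stay)
state=q0 head=0 tape=[Y]YXYYX   (q0,Y)→(q2,X,right)
state=q2 head=1 tape=X[Y]XYYX   (q2,Y)→(q1,Y,right)
state=q1 head=2 tape=XY[X]YYX   (q1,X)→(q2,_,stay)
state=q2 head=2 tape=XY[_]YYX   (q2,_)→(q0,Y,stay)
state=q0 head=2 tape=XY[Y]YYX   (q0,Y)→(q2,X,right)
state=q2 head=3 tape=XYX[Y]YX   (q2,Y)→(q1,Y,right)
state=q1 head=4 tape=XYXY[Y]X
M halts after 8 transitions.

8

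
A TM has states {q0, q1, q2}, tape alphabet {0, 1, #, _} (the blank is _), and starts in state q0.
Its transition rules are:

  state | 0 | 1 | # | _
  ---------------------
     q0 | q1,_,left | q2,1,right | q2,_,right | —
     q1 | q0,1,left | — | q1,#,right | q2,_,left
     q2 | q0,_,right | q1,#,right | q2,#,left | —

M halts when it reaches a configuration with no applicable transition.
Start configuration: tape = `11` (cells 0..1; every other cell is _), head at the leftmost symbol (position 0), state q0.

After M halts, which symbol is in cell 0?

state=q0 head=0 tape=_[1]1_   (q0,1)→(q2,1,right)
state=q2 head=1 tape=_1[1]_   (q2,1)→(q1,#,right)
state=q1 head=2 tape=_1#[_]   (q1,_)→(q2,_,left)
state=q2 head=1 tape=_1[#]_   (q2,#)→(q2,#,left)
state=q2 head=0 tape=_[1]#_   (q2,1)→(q1,#,right)
state=q1 head=1 tape=_#[#]_   (q1,#)→(q1,#,right)
state=q1 head=2 tape=_##[_]   (q1,_)→(q2,_,left)
state=q2 head=1 tape=_#[#]_   (q2,#)→(q2,#,left)
state=q2 head=0 tape=_[#]#_   (q2,#)→(q2,#,left)
state=q2 head=-1 tape=[_]##_
Cell 0 holds # when M halts.

#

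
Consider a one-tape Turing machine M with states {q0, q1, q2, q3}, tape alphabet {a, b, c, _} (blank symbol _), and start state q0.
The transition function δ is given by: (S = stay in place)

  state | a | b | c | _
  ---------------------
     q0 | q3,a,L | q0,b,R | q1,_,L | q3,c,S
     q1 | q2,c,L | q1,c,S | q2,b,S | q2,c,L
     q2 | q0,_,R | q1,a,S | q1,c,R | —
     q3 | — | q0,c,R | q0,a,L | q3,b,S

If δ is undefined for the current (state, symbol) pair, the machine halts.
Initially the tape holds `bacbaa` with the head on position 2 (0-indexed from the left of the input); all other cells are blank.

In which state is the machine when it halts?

q0 | _ba[c]baa   read c → write _, move L, go to q1
q1 | _b[a]_baa   read a → write c, move L, go to q2
q2 | _[b]c_baa   read b → write a, move S, go to q1
q1 | _[a]c_baa   read a → write c, move L, go to q2
q2 | [_]cc_baa
No transition is defined for (q2, _); M halts in state q2.

q2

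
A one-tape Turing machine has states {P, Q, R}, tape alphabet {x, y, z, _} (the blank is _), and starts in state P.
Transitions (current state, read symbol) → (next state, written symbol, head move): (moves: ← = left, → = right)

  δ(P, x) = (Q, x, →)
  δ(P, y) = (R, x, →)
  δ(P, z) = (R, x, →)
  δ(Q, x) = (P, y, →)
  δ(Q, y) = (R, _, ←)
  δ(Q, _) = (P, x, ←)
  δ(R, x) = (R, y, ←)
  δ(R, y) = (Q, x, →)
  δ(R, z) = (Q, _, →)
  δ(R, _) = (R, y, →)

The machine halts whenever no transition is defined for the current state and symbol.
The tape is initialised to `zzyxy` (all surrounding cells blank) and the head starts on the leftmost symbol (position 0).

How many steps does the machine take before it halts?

25

state=P head=0 tape=__[z]zyxy   (P,z)→(R,x,→)
state=R head=1 tape=__x[z]yxy   (R,z)→(Q,_,→)
state=Q head=2 tape=__x_[y]xy   (Q,y)→(R,_,←)
state=R head=1 tape=__x[_]_xy   (R,_)→(R,y,→)
state=R head=2 tape=__xy[_]xy   (R,_)→(R,y,→)
state=R head=3 tape=__xyy[x]y   (R,x)→(R,y,←)
state=R head=2 tape=__xy[y]yy   (R,y)→(Q,x,→)
state=Q head=3 tape=__xyx[y]y   (Q,y)→(R,_,←)
state=R head=2 tape=__xy[x]_y   (R,x)→(R,y,←)
state=R head=1 tape=__x[y]y_y   (R,y)→(Q,x,→)
state=Q head=2 tape=__xx[y]_y   (Q,y)→(R,_,←)
state=R head=1 tape=__x[x]__y   (R,x)→(R,y,←)
state=R head=0 tape=__[x]y__y   (R,x)→(R,y,←)
state=R head=-1 tape=_[_]yy__y   (R,_)→(R,y,→)
state=R head=0 tape=_y[y]y__y   (R,y)→(Q,x,→)
state=Q head=1 tape=_yx[y]__y   (Q,y)→(R,_,←)
state=R head=0 tape=_y[x]___y   (R,x)→(R,y,←)
state=R head=-1 tape=_[y]y___y   (R,y)→(Q,x,→)
state=Q head=0 tape=_x[y]___y   (Q,y)→(R,_,←)
state=R head=-1 tape=_[x]____y   (R,x)→(R,y,←)
state=R head=-2 tape=[_]y____y   (R,_)→(R,y,→)
state=R head=-1 tape=y[y]____y   (R,y)→(Q,x,→)
state=Q head=0 tape=yx[_]___y   (Q,_)→(P,x,←)
state=P head=-1 tape=y[x]x___y   (P,x)→(Q,x,→)
state=Q head=0 tape=yx[x]___y   (Q,x)→(P,y,→)
state=P head=1 tape=yxy[_]__y
M halts after 25 transitions.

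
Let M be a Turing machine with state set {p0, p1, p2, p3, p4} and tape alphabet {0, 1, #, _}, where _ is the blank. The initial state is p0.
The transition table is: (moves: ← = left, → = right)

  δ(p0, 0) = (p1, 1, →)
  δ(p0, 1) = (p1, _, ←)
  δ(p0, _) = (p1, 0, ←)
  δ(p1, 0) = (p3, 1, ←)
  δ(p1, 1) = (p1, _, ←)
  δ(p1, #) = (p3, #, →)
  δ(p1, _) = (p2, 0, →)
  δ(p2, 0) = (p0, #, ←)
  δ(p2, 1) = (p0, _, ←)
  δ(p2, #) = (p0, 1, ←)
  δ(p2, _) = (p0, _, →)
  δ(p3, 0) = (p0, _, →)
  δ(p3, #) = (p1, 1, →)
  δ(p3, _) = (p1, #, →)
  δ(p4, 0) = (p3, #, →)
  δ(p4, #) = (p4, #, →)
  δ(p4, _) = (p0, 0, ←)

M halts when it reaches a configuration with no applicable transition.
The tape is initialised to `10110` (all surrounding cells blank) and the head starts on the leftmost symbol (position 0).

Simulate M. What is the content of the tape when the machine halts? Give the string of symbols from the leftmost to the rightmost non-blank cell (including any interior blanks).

p0 | _[1]0110   read 1 → write _, move ←, go to p1
p1 | [_]_0110   read _ → write 0, move →, go to p2
p2 | 0[_]0110   read _ → write _, move →, go to p0
p0 | 0_[0]110   read 0 → write 1, move →, go to p1
p1 | 0_1[1]10   read 1 → write _, move ←, go to p1
p1 | 0_[1]_10   read 1 → write _, move ←, go to p1
p1 | 0[_]__10   read _ → write 0, move →, go to p2
p2 | 00[_]_10   read _ → write _, move →, go to p0
p0 | 00_[_]10   read _ → write 0, move ←, go to p1
p1 | 00[_]010   read _ → write 0, move →, go to p2
p2 | 000[0]10   read 0 → write #, move ←, go to p0
p0 | 00[0]#10   read 0 → write 1, move →, go to p1
p1 | 001[#]10   read # → write #, move →, go to p3
p3 | 001#[1]0
The non-blank tape span at halt is 001#10.

001#10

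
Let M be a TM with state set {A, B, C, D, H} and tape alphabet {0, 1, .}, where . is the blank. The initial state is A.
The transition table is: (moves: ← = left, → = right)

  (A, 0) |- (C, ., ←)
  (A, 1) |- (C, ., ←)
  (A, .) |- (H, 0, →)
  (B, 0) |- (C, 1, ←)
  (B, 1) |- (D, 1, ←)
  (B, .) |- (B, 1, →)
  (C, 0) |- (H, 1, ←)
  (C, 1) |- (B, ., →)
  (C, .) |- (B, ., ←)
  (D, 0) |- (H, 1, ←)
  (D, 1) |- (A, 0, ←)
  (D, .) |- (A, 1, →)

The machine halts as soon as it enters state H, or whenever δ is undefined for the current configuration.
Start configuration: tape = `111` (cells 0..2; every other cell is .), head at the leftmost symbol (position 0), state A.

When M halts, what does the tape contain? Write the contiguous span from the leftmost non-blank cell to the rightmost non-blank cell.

0011

state=A head=0 tape=..[1]11   (A,1)→(C,.,←)
state=C head=-1 tape=.[.].11   (C,.)→(B,.,←)
state=B head=-2 tape=[.]..11   (B,.)→(B,1,→)
state=B head=-1 tape=1[.].11   (B,.)→(B,1,→)
state=B head=0 tape=11[.]11   (B,.)→(B,1,→)
state=B head=1 tape=111[1]1   (B,1)→(D,1,←)
state=D head=0 tape=11[1]11   (D,1)→(A,0,←)
state=A head=-1 tape=1[1]011   (A,1)→(C,.,←)
state=C head=-2 tape=[1].011   (C,1)→(B,.,→)
state=B head=-1 tape=.[.]011   (B,.)→(B,1,→)
state=B head=0 tape=.1[0]11   (B,0)→(C,1,←)
state=C head=-1 tape=.[1]111   (C,1)→(B,.,→)
state=B head=0 tape=..[1]11   (B,1)→(D,1,←)
state=D head=-1 tape=.[.]111   (D,.)→(A,1,→)
state=A head=0 tape=.1[1]11   (A,1)→(C,.,←)
state=C head=-1 tape=.[1].11   (C,1)→(B,.,→)
state=B head=0 tape=..[.]11   (B,.)→(B,1,→)
state=B head=1 tape=..1[1]1   (B,1)→(D,1,←)
state=D head=0 tape=..[1]11   (D,1)→(A,0,←)
state=A head=-1 tape=.[.]011   (A,.)→(H,0,→)
state=H head=0 tape=.0[0]11
The non-blank tape span at halt is 0011.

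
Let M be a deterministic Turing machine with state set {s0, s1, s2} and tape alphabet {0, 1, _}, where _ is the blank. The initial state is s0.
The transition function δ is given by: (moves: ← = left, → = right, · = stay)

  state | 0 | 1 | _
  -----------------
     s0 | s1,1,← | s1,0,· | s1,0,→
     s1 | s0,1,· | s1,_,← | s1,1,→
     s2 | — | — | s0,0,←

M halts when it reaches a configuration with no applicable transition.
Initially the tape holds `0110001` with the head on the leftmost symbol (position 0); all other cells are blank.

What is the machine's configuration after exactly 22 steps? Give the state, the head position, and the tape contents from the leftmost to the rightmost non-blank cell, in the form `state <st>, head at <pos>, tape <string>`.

state s1, head at -4, tape 0001

s0 | ____[0]110001   read 0 → write 1, move ←, go to s1
s1 | ___[_]1110001   read _ → write 1, move →, go to s1
s1 | ___1[1]110001   read 1 → write _, move ←, go to s1
s1 | ___[1]_110001   read 1 → write _, move ←, go to s1
s1 | __[_]__110001   read _ → write 1, move →, go to s1
s1 | __1[_]_110001   read _ → write 1, move →, go to s1
s1 | __11[_]110001   read _ → write 1, move →, go to s1
s1 | __111[1]10001   read 1 → write _, move ←, go to s1
s1 | __11[1]_10001   read 1 → write _, move ←, go to s1
s1 | __1[1]__10001   read 1 → write _, move ←, go to s1
s1 | __[1]___10001   read 1 → write _, move ←, go to s1
s1 | _[_]____10001   read _ → write 1, move →, go to s1
s1 | _1[_]___10001   read _ → write 1, move →, go to s1
s1 | _11[_]__10001   read _ → write 1, move →, go to s1
s1 | _111[_]_10001   read _ → write 1, move →, go to s1
s1 | _1111[_]10001   read _ → write 1, move →, go to s1
s1 | _11111[1]0001   read 1 → write _, move ←, go to s1
s1 | _1111[1]_0001   read 1 → write _, move ←, go to s1
s1 | _111[1]__0001   read 1 → write _, move ←, go to s1
s1 | _11[1]___0001   read 1 → write _, move ←, go to s1
s1 | _1[1]____0001   read 1 → write _, move ←, go to s1
s1 | _[1]_____0001   read 1 → write _, move ←, go to s1
s1 | [_]______0001
After 22 steps: state s1, head at -4, tape 0001.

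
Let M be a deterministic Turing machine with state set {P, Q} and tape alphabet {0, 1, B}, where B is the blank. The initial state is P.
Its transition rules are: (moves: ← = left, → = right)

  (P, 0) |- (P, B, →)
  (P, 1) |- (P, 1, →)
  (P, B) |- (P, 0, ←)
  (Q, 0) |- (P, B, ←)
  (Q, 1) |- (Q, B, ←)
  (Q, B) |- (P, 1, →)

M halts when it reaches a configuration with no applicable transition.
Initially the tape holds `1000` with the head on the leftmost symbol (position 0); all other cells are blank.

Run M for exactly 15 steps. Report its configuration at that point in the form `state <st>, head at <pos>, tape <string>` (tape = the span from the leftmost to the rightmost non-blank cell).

state P, head at 3, tape 1BBB00

state=P head=0 tape=[1]000BB   (P,1)→(P,1,→)
state=P head=1 tape=1[0]00BB   (P,0)→(P,B,→)
state=P head=2 tape=1B[0]0BB   (P,0)→(P,B,→)
state=P head=3 tape=1BB[0]BB   (P,0)→(P,B,→)
state=P head=4 tape=1BBB[B]B   (P,B)→(P,0,←)
state=P head=3 tape=1BB[B]0B   (P,B)→(P,0,←)
state=P head=2 tape=1B[B]00B   (P,B)→(P,0,←)
state=P head=1 tape=1[B]000B   (P,B)→(P,0,←)
state=P head=0 tape=[1]0000B   (P,1)→(P,1,→)
state=P head=1 tape=1[0]000B   (P,0)→(P,B,→)
state=P head=2 tape=1B[0]00B   (P,0)→(P,B,→)
state=P head=3 tape=1BB[0]0B   (P,0)→(P,B,→)
state=P head=4 tape=1BBB[0]B   (P,0)→(P,B,→)
state=P head=5 tape=1BBBB[B]   (P,B)→(P,0,←)
state=P head=4 tape=1BBB[B]0   (P,B)→(P,0,←)
state=P head=3 tape=1BB[B]00
After 15 steps: state P, head at 3, tape 1BBB00.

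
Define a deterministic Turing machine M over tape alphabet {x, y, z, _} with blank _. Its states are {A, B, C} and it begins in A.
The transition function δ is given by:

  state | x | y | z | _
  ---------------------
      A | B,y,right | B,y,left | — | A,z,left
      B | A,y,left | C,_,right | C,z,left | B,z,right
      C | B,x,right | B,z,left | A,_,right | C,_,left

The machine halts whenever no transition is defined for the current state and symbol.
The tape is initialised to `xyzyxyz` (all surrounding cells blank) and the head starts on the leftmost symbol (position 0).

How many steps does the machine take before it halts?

A | [x]yzyxyz_   read x → write y, move right, go to B
B | y[y]zyxyz_   read y → write _, move right, go to C
C | y_[z]yxyz_   read z → write _, move right, go to A
A | y__[y]xyz_   read y → write y, move left, go to B
B | y_[_]yxyz_   read _ → write z, move right, go to B
B | y_z[y]xyz_   read y → write _, move right, go to C
C | y_z_[x]yz_   read x → write x, move right, go to B
B | y_z_x[y]z_   read y → write _, move right, go to C
C | y_z_x_[z]_   read z → write _, move right, go to A
A | y_z_x__[_]   read _ → write z, move left, go to A
A | y_z_x_[_]z   read _ → write z, move left, go to A
A | y_z_x[_]zz   read _ → write z, move left, go to A
A | y_z_[x]zzz   read x → write y, move right, go to B
B | y_z_y[z]zz   read z → write z, move left, go to C
C | y_z_[y]zzz   read y → write z, move left, go to B
B | y_z[_]zzzz   read _ → write z, move right, go to B
B | y_zz[z]zzz   read z → write z, move left, go to C
C | y_z[z]zzzz   read z → write _, move right, go to A
A | y_z_[z]zzz
M halts after 18 transitions.

18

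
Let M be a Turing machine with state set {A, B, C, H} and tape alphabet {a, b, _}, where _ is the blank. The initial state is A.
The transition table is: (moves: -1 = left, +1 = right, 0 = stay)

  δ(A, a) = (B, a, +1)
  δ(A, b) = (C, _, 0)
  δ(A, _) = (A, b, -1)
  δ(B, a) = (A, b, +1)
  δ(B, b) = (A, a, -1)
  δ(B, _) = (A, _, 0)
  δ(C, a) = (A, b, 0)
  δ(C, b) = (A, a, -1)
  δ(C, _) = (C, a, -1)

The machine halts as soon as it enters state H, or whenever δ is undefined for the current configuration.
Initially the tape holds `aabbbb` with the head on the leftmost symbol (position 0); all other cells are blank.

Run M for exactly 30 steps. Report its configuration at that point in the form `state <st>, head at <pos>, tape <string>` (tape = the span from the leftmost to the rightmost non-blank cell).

state B, head at 5, tape ababaab

A | [a]abbbb_   read a → write a, move +1, go to B
B | a[a]bbbb_   read a → write b, move +1, go to A
A | ab[b]bbb_   read b → write _, move 0, go to C
C | ab[_]bbb_   read _ → write a, move -1, go to C
C | a[b]abbb_   read b → write a, move -1, go to A
A | [a]aabbb_   read a → write a, move +1, go to B
B | a[a]abbb_   read a → write b, move +1, go to A
A | ab[a]bbb_   read a → write a, move +1, go to B
B | aba[b]bb_   read b → write a, move -1, go to A
A | ab[a]abb_   read a → write a, move +1, go to B
B | aba[a]bb_   read a → write b, move +1, go to A
A | abab[b]b_   read b → write _, move 0, go to C
C | abab[_]b_   read _ → write a, move -1, go to C
C | aba[b]ab_   read b → write a, move -1, go to A
A | ab[a]aab_   read a → write a, move +1, go to B
B | aba[a]ab_   read a → write b, move +1, go to A
A | abab[a]b_   read a → write a, move +1, go to B
B | ababa[b]_   read b → write a, move -1, go to A
A | abab[a]a_   read a → write a, move +1, go to B
B | ababa[a]_   read a → write b, move +1, go to A
A | ababab[_]   read _ → write b, move -1, go to A
A | ababa[b]b   read b → write _, move 0, go to C
C | ababa[_]b   read _ → write a, move -1, go to C
C | abab[a]ab   read a → write b, move 0, go to A
A | abab[b]ab   read b → write _, move 0, go to C
C | abab[_]ab   read _ → write a, move -1, go to C
C | aba[b]aab   read b → write a, move -1, go to A
A | ab[a]aaab   read a → write a, move +1, go to B
B | aba[a]aab   read a → write b, move +1, go to A
A | abab[a]ab   read a → write a, move +1, go to B
B | ababa[a]b
After 30 steps: state B, head at 5, tape ababaab.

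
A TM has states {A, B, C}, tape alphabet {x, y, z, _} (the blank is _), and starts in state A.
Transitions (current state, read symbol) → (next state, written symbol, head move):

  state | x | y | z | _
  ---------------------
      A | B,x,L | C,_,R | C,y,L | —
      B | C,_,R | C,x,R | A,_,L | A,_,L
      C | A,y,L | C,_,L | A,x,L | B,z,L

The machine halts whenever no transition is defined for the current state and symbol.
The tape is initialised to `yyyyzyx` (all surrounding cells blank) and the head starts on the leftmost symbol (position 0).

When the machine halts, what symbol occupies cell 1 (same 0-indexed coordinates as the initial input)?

state=A head=0 tape=__[y]yyyzyx   (A,y)→(C,_,R)
state=C head=1 tape=___[y]yyzyx   (C,y)→(C,_,L)
state=C head=0 tape=__[_]_yyzyx   (C,_)→(B,z,L)
state=B head=-1 tape=_[_]z_yyzyx   (B,_)→(A,_,L)
state=A head=-2 tape=[_]_z_yyzyx
Cell 1 holds _ when M halts.

_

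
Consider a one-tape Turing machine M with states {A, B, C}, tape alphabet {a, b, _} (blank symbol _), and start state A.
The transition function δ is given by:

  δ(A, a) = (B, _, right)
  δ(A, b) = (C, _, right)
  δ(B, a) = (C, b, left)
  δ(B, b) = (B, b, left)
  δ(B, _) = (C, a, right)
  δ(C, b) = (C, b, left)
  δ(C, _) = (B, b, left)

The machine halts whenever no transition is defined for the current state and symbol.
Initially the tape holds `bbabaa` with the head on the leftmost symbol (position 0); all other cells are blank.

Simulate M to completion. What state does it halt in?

A | _[b]babaa   read b → write _, move right, go to C
C | __[b]abaa   read b → write b, move left, go to C
C | _[_]babaa   read _ → write b, move left, go to B
B | [_]bbabaa   read _ → write a, move right, go to C
C | a[b]babaa   read b → write b, move left, go to C
C | [a]bbabaa
No transition is defined for (C, a); M halts in state C.

C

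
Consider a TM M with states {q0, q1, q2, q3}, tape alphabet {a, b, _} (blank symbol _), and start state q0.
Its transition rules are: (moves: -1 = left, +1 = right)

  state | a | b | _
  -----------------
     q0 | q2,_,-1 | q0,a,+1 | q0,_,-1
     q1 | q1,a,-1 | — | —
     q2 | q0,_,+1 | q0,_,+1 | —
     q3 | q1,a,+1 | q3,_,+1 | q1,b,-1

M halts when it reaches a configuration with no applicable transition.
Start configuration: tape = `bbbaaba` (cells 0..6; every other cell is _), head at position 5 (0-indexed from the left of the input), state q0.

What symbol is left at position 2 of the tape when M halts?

state=q0 head=5 tape=_bbbaa[b]a   (q0,b)→(q0,a,+1)
state=q0 head=6 tape=_bbbaaa[a]   (q0,a)→(q2,_,-1)
state=q2 head=5 tape=_bbbaa[a]_   (q2,a)→(q0,_,+1)
state=q0 head=6 tape=_bbbaa_[_]   (q0,_)→(q0,_,-1)
state=q0 head=5 tape=_bbbaa[_]_   (q0,_)→(q0,_,-1)
state=q0 head=4 tape=_bbba[a]__   (q0,a)→(q2,_,-1)
state=q2 head=3 tape=_bbb[a]___   (q2,a)→(q0,_,+1)
state=q0 head=4 tape=_bbb_[_]__   (q0,_)→(q0,_,-1)
state=q0 head=3 tape=_bbb[_]___   (q0,_)→(q0,_,-1)
state=q0 head=2 tape=_bb[b]____   (q0,b)→(q0,a,+1)
state=q0 head=3 tape=_bba[_]___   (q0,_)→(q0,_,-1)
state=q0 head=2 tape=_bb[a]____   (q0,a)→(q2,_,-1)
state=q2 head=1 tape=_b[b]_____   (q2,b)→(q0,_,+1)
state=q0 head=2 tape=_b_[_]____   (q0,_)→(q0,_,-1)
state=q0 head=1 tape=_b[_]_____   (q0,_)→(q0,_,-1)
state=q0 head=0 tape=_[b]______   (q0,b)→(q0,a,+1)
state=q0 head=1 tape=_a[_]_____   (q0,_)→(q0,_,-1)
state=q0 head=0 tape=_[a]______   (q0,a)→(q2,_,-1)
state=q2 head=-1 tape=[_]_______
Cell 2 holds _ when M halts.

_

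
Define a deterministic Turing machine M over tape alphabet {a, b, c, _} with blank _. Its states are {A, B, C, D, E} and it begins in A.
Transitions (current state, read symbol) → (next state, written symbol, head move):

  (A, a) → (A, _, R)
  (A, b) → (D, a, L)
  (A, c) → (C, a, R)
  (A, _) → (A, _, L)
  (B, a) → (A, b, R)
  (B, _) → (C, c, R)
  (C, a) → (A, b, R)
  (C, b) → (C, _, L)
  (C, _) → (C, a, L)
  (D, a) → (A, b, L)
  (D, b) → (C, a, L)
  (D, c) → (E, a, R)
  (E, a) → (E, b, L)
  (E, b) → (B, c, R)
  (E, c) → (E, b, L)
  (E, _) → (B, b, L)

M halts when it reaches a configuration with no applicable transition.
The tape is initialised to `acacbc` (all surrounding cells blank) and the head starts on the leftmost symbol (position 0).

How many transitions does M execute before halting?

A | [a]cacbc   read a → write _, move R, go to A
A | _[c]acbc   read c → write a, move R, go to C
C | _a[a]cbc   read a → write b, move R, go to A
A | _ab[c]bc   read c → write a, move R, go to C
C | _aba[b]c   read b → write _, move L, go to C
C | _ab[a]_c   read a → write b, move R, go to A
A | _abb[_]c   read _ → write _, move L, go to A
A | _ab[b]_c   read b → write a, move L, go to D
D | _a[b]a_c   read b → write a, move L, go to C
C | _[a]aa_c   read a → write b, move R, go to A
A | _b[a]a_c   read a → write _, move R, go to A
A | _b_[a]_c   read a → write _, move R, go to A
A | _b__[_]c   read _ → write _, move L, go to A
A | _b_[_]_c   read _ → write _, move L, go to A
A | _b[_]__c   read _ → write _, move L, go to A
A | _[b]___c   read b → write a, move L, go to D
D | [_]a___c
M halts after 16 transitions.

16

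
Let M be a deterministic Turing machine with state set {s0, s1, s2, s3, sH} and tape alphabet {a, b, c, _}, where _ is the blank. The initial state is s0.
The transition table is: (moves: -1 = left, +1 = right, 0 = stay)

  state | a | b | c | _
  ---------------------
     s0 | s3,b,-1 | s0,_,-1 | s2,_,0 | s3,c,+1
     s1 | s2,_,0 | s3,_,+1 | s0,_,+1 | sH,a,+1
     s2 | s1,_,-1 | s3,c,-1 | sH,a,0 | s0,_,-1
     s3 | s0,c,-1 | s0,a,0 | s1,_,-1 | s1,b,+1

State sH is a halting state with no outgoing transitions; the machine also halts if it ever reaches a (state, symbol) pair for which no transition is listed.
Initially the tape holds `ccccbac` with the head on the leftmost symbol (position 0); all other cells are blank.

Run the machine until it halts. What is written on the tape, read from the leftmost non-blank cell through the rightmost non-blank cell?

cba_____c

s0 | __[c]cccbac   read c → write _, move 0, go to s2
s2 | __[_]cccbac   read _ → write _, move -1, go to s0
s0 | _[_]_cccbac   read _ → write c, move +1, go to s3
s3 | _c[_]cccbac   read _ → write b, move +1, go to s1
s1 | _cb[c]ccbac   read c → write _, move +1, go to s0
s0 | _cb_[c]cbac   read c → write _, move 0, go to s2
s2 | _cb_[_]cbac   read _ → write _, move -1, go to s0
s0 | _cb[_]_cbac   read _ → write c, move +1, go to s3
s3 | _cbc[_]cbac   read _ → write b, move +1, go to s1
s1 | _cbcb[c]bac   read c → write _, move +1, go to s0
s0 | _cbcb_[b]ac   read b → write _, move -1, go to s0
s0 | _cbcb[_]_ac   read _ → write c, move +1, go to s3
s3 | _cbcbc[_]ac   read _ → write b, move +1, go to s1
s1 | _cbcbcb[a]c   read a → write _, move 0, go to s2
s2 | _cbcbcb[_]c   read _ → write _, move -1, go to s0
s0 | _cbcbc[b]_c   read b → write _, move -1, go to s0
s0 | _cbcb[c]__c   read c → write _, move 0, go to s2
s2 | _cbcb[_]__c   read _ → write _, move -1, go to s0
s0 | _cbc[b]___c   read b → write _, move -1, go to s0
s0 | _cb[c]____c   read c → write _, move 0, go to s2
s2 | _cb[_]____c   read _ → write _, move -1, go to s0
s0 | _c[b]_____c   read b → write _, move -1, go to s0
s0 | _[c]______c   read c → write _, move 0, go to s2
s2 | _[_]______c   read _ → write _, move -1, go to s0
s0 | [_]_______c   read _ → write c, move +1, go to s3
s3 | c[_]______c   read _ → write b, move +1, go to s1
s1 | cb[_]_____c   read _ → write a, move +1, go to sH
sH | cba[_]____c
The non-blank tape span at halt is cba_____c.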